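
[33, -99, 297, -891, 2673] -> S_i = 33*-3^i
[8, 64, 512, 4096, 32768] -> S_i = 8*8^i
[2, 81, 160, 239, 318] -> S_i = 2 + 79*i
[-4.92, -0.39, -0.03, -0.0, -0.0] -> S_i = -4.92*0.08^i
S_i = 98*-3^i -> [98, -294, 882, -2646, 7938]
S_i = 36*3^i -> [36, 108, 324, 972, 2916]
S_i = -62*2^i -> [-62, -124, -248, -496, -992]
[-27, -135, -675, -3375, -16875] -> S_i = -27*5^i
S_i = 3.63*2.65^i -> [3.63, 9.62, 25.49, 67.55, 179.02]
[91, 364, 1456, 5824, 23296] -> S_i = 91*4^i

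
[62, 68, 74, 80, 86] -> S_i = 62 + 6*i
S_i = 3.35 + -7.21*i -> [3.35, -3.86, -11.07, -18.28, -25.49]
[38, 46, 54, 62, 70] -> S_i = 38 + 8*i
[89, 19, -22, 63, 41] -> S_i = Random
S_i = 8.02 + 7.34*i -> [8.02, 15.36, 22.7, 30.04, 37.38]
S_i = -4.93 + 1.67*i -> [-4.93, -3.26, -1.59, 0.08, 1.75]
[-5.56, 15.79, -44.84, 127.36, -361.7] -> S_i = -5.56*(-2.84)^i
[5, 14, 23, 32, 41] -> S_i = 5 + 9*i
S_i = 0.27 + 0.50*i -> [0.27, 0.77, 1.27, 1.77, 2.27]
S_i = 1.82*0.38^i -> [1.82, 0.69, 0.26, 0.1, 0.04]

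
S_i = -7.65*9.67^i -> [-7.65, -73.98, -715.34, -6917.37, -66890.95]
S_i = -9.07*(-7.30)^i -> [-9.07, 66.21, -483.34, 3528.38, -25757.2]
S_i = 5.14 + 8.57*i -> [5.14, 13.71, 22.28, 30.85, 39.42]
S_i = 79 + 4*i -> [79, 83, 87, 91, 95]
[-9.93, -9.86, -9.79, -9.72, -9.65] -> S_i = -9.93 + 0.07*i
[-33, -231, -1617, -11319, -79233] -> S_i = -33*7^i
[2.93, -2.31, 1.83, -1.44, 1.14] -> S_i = 2.93*(-0.79)^i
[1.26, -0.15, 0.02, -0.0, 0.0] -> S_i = 1.26*(-0.12)^i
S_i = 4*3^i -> [4, 12, 36, 108, 324]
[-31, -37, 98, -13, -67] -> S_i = Random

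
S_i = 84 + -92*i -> [84, -8, -100, -192, -284]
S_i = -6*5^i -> [-6, -30, -150, -750, -3750]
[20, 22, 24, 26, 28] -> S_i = 20 + 2*i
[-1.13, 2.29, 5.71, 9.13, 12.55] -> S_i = -1.13 + 3.42*i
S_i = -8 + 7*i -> [-8, -1, 6, 13, 20]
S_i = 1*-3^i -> [1, -3, 9, -27, 81]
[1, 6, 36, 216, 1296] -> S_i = 1*6^i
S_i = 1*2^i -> [1, 2, 4, 8, 16]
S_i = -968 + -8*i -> [-968, -976, -984, -992, -1000]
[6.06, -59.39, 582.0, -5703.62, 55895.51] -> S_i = 6.06*(-9.80)^i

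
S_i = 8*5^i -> [8, 40, 200, 1000, 5000]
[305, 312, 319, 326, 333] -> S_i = 305 + 7*i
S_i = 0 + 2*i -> [0, 2, 4, 6, 8]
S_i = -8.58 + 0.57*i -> [-8.58, -8.01, -7.44, -6.87, -6.3]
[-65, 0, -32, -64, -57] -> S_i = Random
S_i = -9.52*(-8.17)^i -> [-9.52, 77.78, -635.45, 5191.62, -42415.56]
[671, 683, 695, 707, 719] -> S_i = 671 + 12*i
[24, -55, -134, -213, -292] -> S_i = 24 + -79*i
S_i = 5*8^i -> [5, 40, 320, 2560, 20480]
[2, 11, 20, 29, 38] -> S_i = 2 + 9*i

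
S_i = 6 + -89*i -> [6, -83, -172, -261, -350]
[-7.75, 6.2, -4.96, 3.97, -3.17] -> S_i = -7.75*(-0.80)^i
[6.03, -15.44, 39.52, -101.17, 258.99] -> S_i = 6.03*(-2.56)^i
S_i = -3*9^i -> [-3, -27, -243, -2187, -19683]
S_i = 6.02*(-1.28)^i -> [6.02, -7.71, 9.86, -12.62, 16.16]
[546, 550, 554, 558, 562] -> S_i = 546 + 4*i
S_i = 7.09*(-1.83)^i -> [7.09, -12.97, 23.74, -43.45, 79.52]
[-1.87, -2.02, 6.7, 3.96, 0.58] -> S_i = Random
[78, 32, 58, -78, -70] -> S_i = Random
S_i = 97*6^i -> [97, 582, 3492, 20952, 125712]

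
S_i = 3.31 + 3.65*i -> [3.31, 6.96, 10.61, 14.26, 17.91]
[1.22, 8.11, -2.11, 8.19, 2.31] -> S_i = Random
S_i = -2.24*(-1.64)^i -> [-2.24, 3.67, -6.02, 9.88, -16.2]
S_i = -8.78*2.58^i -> [-8.78, -22.65, -58.44, -150.78, -389.02]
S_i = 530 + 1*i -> [530, 531, 532, 533, 534]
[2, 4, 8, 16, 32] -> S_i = 2*2^i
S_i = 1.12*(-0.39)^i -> [1.12, -0.44, 0.17, -0.07, 0.03]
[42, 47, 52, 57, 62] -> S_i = 42 + 5*i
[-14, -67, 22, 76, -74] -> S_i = Random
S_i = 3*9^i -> [3, 27, 243, 2187, 19683]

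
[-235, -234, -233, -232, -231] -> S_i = -235 + 1*i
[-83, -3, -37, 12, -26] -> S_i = Random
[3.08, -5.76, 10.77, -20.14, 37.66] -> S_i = 3.08*(-1.87)^i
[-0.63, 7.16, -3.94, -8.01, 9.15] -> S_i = Random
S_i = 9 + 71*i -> [9, 80, 151, 222, 293]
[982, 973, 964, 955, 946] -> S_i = 982 + -9*i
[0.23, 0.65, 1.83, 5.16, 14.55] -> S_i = 0.23*2.82^i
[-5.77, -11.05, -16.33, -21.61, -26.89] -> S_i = -5.77 + -5.28*i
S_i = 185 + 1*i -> [185, 186, 187, 188, 189]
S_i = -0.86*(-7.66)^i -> [-0.86, 6.59, -50.46, 386.53, -2960.83]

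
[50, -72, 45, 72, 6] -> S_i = Random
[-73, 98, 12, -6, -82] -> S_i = Random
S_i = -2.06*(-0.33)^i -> [-2.06, 0.68, -0.22, 0.07, -0.02]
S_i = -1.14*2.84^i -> [-1.14, -3.24, -9.19, -26.11, -74.16]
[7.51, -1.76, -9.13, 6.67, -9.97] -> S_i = Random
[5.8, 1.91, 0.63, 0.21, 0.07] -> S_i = 5.80*0.33^i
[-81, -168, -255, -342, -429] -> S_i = -81 + -87*i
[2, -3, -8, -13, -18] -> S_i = 2 + -5*i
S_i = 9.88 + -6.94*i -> [9.88, 2.94, -4.0, -10.94, -17.88]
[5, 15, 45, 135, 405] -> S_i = 5*3^i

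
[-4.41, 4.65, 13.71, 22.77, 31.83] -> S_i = -4.41 + 9.06*i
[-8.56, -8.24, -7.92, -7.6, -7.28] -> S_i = -8.56 + 0.32*i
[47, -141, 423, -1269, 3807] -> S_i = 47*-3^i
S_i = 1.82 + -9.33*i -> [1.82, -7.51, -16.84, -26.17, -35.5]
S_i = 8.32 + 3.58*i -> [8.32, 11.9, 15.48, 19.06, 22.64]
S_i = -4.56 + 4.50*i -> [-4.56, -0.06, 4.44, 8.94, 13.44]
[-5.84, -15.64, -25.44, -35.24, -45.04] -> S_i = -5.84 + -9.80*i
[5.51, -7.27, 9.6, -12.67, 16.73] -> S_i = 5.51*(-1.32)^i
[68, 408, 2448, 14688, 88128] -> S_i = 68*6^i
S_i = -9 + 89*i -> [-9, 80, 169, 258, 347]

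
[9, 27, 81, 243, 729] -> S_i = 9*3^i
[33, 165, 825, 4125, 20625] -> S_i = 33*5^i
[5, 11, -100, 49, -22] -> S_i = Random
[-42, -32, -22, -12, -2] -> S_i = -42 + 10*i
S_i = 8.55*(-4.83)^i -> [8.55, -41.3, 199.46, -963.4, 4653.23]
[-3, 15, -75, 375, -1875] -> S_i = -3*-5^i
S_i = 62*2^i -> [62, 124, 248, 496, 992]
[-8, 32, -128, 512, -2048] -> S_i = -8*-4^i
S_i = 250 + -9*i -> [250, 241, 232, 223, 214]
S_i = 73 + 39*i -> [73, 112, 151, 190, 229]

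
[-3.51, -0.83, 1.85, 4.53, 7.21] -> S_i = -3.51 + 2.68*i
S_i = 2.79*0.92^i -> [2.79, 2.57, 2.36, 2.17, 2.0]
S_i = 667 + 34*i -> [667, 701, 735, 769, 803]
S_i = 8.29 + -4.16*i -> [8.29, 4.13, -0.03, -4.19, -8.35]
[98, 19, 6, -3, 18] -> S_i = Random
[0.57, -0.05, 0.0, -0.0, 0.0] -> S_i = 0.57*(-0.09)^i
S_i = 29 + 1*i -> [29, 30, 31, 32, 33]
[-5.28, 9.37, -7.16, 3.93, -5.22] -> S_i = Random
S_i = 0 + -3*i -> [0, -3, -6, -9, -12]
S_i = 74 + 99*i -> [74, 173, 272, 371, 470]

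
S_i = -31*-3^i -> [-31, 93, -279, 837, -2511]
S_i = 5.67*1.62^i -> [5.67, 9.19, 14.88, 24.11, 39.05]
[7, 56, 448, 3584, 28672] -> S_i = 7*8^i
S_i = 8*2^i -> [8, 16, 32, 64, 128]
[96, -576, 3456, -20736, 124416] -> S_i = 96*-6^i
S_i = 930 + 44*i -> [930, 974, 1018, 1062, 1106]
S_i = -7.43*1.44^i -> [-7.43, -10.7, -15.41, -22.19, -31.95]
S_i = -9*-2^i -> [-9, 18, -36, 72, -144]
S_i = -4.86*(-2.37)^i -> [-4.86, 11.52, -27.3, 64.7, -153.33]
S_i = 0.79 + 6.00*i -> [0.79, 6.79, 12.79, 18.79, 24.79]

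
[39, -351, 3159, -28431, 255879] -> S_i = 39*-9^i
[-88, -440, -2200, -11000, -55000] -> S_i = -88*5^i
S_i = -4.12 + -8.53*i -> [-4.12, -12.65, -21.18, -29.71, -38.24]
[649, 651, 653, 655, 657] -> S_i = 649 + 2*i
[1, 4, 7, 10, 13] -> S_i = 1 + 3*i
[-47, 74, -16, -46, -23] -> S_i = Random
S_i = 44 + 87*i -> [44, 131, 218, 305, 392]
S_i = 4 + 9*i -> [4, 13, 22, 31, 40]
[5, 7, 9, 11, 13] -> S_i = 5 + 2*i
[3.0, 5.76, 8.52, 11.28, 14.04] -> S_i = 3.00 + 2.76*i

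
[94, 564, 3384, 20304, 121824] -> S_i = 94*6^i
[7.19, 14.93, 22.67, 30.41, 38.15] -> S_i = 7.19 + 7.74*i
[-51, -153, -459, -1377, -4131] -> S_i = -51*3^i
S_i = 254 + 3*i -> [254, 257, 260, 263, 266]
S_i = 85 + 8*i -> [85, 93, 101, 109, 117]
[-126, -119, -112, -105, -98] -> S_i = -126 + 7*i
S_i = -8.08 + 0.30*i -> [-8.08, -7.78, -7.48, -7.18, -6.88]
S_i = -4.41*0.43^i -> [-4.41, -1.9, -0.82, -0.35, -0.15]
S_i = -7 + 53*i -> [-7, 46, 99, 152, 205]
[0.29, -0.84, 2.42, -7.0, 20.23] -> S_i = 0.29*(-2.89)^i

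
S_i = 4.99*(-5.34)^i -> [4.99, -26.65, 142.29, -759.84, 4057.57]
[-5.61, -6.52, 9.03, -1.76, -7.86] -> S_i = Random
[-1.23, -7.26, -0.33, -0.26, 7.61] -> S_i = Random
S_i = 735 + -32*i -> [735, 703, 671, 639, 607]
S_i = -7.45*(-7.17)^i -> [-7.45, 53.42, -383.0, 2746.08, -19689.42]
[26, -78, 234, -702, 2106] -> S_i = 26*-3^i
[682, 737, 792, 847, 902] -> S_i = 682 + 55*i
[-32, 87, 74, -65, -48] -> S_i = Random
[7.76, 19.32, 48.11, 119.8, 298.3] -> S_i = 7.76*2.49^i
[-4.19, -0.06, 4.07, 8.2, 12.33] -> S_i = -4.19 + 4.13*i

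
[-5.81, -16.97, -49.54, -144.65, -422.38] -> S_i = -5.81*2.92^i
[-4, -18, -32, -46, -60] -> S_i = -4 + -14*i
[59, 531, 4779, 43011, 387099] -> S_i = 59*9^i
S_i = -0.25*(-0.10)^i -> [-0.25, 0.02, -0.0, 0.0, -0.0]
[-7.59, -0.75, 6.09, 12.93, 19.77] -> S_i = -7.59 + 6.84*i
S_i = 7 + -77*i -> [7, -70, -147, -224, -301]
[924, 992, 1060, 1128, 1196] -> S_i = 924 + 68*i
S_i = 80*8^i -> [80, 640, 5120, 40960, 327680]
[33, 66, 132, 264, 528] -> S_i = 33*2^i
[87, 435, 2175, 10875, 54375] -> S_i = 87*5^i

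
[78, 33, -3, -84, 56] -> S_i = Random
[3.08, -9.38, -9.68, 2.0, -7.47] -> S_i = Random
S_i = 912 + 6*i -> [912, 918, 924, 930, 936]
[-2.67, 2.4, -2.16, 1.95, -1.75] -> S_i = -2.67*(-0.90)^i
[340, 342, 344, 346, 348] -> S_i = 340 + 2*i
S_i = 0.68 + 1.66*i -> [0.68, 2.34, 4.0, 5.66, 7.32]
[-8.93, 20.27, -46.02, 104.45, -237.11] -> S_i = -8.93*(-2.27)^i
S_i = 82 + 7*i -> [82, 89, 96, 103, 110]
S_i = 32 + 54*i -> [32, 86, 140, 194, 248]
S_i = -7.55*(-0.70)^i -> [-7.55, 5.28, -3.7, 2.59, -1.81]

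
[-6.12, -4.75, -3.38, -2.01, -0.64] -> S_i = -6.12 + 1.37*i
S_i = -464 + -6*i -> [-464, -470, -476, -482, -488]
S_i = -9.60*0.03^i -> [-9.6, -0.29, -0.01, -0.0, -0.0]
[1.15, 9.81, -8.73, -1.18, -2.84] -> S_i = Random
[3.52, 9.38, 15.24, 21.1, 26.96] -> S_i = 3.52 + 5.86*i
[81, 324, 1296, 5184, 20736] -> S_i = 81*4^i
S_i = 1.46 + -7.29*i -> [1.46, -5.83, -13.12, -20.41, -27.7]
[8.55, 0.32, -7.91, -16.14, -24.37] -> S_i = 8.55 + -8.23*i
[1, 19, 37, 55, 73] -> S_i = 1 + 18*i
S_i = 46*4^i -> [46, 184, 736, 2944, 11776]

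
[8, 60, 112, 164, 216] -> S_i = 8 + 52*i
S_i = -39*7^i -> [-39, -273, -1911, -13377, -93639]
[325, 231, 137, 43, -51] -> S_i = 325 + -94*i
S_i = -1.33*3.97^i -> [-1.33, -5.28, -20.96, -83.22, -330.38]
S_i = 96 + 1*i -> [96, 97, 98, 99, 100]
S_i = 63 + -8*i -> [63, 55, 47, 39, 31]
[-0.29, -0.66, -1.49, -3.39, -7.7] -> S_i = -0.29*2.27^i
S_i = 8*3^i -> [8, 24, 72, 216, 648]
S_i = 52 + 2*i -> [52, 54, 56, 58, 60]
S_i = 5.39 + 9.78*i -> [5.39, 15.17, 24.95, 34.73, 44.51]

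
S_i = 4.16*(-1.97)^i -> [4.16, -8.2, 16.14, -31.8, 62.66]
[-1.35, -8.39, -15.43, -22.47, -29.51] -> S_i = -1.35 + -7.04*i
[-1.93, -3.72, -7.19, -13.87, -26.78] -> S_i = -1.93*1.93^i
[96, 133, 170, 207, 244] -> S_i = 96 + 37*i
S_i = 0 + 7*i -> [0, 7, 14, 21, 28]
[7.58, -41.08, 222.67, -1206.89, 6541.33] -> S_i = 7.58*(-5.42)^i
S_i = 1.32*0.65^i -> [1.32, 0.86, 0.56, 0.36, 0.24]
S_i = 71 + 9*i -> [71, 80, 89, 98, 107]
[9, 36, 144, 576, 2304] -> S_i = 9*4^i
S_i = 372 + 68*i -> [372, 440, 508, 576, 644]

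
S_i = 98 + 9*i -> [98, 107, 116, 125, 134]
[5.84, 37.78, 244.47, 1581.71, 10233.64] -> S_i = 5.84*6.47^i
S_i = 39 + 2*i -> [39, 41, 43, 45, 47]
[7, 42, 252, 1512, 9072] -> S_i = 7*6^i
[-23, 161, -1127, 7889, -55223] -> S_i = -23*-7^i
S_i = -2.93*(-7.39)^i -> [-2.93, 21.65, -160.01, 1182.5, -8738.67]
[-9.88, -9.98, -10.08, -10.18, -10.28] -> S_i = -9.88*1.01^i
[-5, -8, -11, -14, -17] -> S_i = -5 + -3*i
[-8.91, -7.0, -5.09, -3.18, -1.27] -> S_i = -8.91 + 1.91*i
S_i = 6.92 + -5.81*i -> [6.92, 1.11, -4.7, -10.51, -16.32]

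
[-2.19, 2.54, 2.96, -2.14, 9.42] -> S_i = Random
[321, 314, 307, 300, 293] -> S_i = 321 + -7*i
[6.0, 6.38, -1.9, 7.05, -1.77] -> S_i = Random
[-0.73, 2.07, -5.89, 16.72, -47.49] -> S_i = -0.73*(-2.84)^i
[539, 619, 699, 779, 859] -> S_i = 539 + 80*i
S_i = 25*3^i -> [25, 75, 225, 675, 2025]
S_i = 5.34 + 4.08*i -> [5.34, 9.42, 13.5, 17.58, 21.66]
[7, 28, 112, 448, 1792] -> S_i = 7*4^i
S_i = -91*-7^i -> [-91, 637, -4459, 31213, -218491]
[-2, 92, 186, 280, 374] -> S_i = -2 + 94*i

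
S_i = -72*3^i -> [-72, -216, -648, -1944, -5832]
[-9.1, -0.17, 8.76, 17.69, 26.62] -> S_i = -9.10 + 8.93*i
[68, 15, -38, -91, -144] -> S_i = 68 + -53*i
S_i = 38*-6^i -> [38, -228, 1368, -8208, 49248]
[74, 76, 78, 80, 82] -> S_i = 74 + 2*i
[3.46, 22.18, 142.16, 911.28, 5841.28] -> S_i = 3.46*6.41^i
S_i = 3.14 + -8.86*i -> [3.14, -5.72, -14.58, -23.44, -32.3]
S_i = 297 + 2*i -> [297, 299, 301, 303, 305]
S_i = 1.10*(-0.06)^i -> [1.1, -0.07, 0.0, -0.0, 0.0]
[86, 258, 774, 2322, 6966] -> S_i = 86*3^i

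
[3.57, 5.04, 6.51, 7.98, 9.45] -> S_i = 3.57 + 1.47*i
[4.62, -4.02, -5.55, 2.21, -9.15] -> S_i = Random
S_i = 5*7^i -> [5, 35, 245, 1715, 12005]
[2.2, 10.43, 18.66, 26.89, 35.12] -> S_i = 2.20 + 8.23*i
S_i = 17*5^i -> [17, 85, 425, 2125, 10625]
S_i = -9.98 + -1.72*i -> [-9.98, -11.7, -13.42, -15.14, -16.86]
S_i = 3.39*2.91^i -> [3.39, 9.86, 28.71, 83.54, 243.09]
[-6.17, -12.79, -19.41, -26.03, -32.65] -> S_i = -6.17 + -6.62*i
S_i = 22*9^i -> [22, 198, 1782, 16038, 144342]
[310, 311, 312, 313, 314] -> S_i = 310 + 1*i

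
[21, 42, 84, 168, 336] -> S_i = 21*2^i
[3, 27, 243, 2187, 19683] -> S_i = 3*9^i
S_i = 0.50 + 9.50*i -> [0.5, 10.0, 19.5, 29.0, 38.5]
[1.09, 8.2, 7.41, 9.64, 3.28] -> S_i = Random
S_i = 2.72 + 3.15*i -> [2.72, 5.87, 9.02, 12.17, 15.32]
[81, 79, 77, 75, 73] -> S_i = 81 + -2*i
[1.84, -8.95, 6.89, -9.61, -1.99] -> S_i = Random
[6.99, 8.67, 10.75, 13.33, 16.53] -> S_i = 6.99*1.24^i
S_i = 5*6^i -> [5, 30, 180, 1080, 6480]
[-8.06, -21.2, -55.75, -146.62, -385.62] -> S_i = -8.06*2.63^i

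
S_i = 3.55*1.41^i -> [3.55, 5.01, 7.06, 9.95, 14.03]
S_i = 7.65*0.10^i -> [7.65, 0.77, 0.08, 0.01, 0.0]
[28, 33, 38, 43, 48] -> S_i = 28 + 5*i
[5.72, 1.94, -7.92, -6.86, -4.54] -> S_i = Random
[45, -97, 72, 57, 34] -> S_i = Random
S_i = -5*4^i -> [-5, -20, -80, -320, -1280]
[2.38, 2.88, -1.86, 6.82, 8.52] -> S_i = Random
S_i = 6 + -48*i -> [6, -42, -90, -138, -186]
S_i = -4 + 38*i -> [-4, 34, 72, 110, 148]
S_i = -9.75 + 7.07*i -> [-9.75, -2.68, 4.39, 11.46, 18.53]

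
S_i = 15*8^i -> [15, 120, 960, 7680, 61440]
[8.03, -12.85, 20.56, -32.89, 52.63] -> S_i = 8.03*(-1.60)^i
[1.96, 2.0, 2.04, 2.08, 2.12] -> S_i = 1.96 + 0.04*i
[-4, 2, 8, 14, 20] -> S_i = -4 + 6*i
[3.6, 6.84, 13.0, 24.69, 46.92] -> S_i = 3.60*1.90^i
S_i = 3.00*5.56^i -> [3.0, 16.68, 92.74, 515.64, 2866.95]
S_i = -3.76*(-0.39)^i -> [-3.76, 1.47, -0.57, 0.22, -0.09]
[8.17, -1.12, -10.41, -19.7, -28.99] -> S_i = 8.17 + -9.29*i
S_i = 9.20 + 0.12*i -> [9.2, 9.32, 9.44, 9.56, 9.68]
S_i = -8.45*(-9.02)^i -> [-8.45, 76.22, -687.5, 6201.21, -55934.9]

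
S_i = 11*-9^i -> [11, -99, 891, -8019, 72171]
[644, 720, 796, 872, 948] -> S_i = 644 + 76*i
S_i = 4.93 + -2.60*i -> [4.93, 2.33, -0.27, -2.87, -5.47]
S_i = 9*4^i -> [9, 36, 144, 576, 2304]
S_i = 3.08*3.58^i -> [3.08, 11.03, 39.47, 141.32, 505.92]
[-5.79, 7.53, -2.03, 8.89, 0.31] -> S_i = Random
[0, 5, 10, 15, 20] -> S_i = 0 + 5*i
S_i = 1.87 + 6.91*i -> [1.87, 8.78, 15.69, 22.6, 29.51]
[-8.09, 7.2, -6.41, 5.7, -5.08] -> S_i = -8.09*(-0.89)^i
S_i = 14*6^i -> [14, 84, 504, 3024, 18144]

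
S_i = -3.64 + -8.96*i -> [-3.64, -12.6, -21.56, -30.52, -39.48]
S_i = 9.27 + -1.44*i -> [9.27, 7.83, 6.39, 4.95, 3.51]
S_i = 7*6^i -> [7, 42, 252, 1512, 9072]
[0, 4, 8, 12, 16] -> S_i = 0 + 4*i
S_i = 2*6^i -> [2, 12, 72, 432, 2592]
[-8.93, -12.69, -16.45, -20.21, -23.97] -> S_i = -8.93 + -3.76*i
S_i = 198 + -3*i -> [198, 195, 192, 189, 186]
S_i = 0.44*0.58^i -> [0.44, 0.26, 0.15, 0.09, 0.05]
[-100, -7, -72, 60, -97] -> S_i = Random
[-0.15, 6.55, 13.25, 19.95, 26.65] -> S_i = -0.15 + 6.70*i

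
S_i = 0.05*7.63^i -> [0.05, 0.38, 2.91, 22.21, 169.46]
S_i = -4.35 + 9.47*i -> [-4.35, 5.12, 14.59, 24.06, 33.53]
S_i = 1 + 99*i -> [1, 100, 199, 298, 397]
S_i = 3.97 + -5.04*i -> [3.97, -1.07, -6.11, -11.15, -16.19]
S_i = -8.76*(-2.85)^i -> [-8.76, 24.97, -71.15, 202.79, -577.94]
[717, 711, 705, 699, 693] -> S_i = 717 + -6*i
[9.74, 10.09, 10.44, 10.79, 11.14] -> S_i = 9.74 + 0.35*i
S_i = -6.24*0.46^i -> [-6.24, -2.87, -1.32, -0.61, -0.28]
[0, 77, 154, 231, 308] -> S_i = 0 + 77*i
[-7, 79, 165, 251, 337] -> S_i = -7 + 86*i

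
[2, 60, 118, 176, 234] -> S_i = 2 + 58*i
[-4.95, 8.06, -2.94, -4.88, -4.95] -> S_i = Random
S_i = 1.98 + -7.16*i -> [1.98, -5.18, -12.34, -19.5, -26.66]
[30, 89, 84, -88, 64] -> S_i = Random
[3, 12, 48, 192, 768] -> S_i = 3*4^i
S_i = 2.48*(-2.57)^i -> [2.48, -6.37, 16.38, -42.1, 108.19]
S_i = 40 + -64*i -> [40, -24, -88, -152, -216]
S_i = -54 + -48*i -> [-54, -102, -150, -198, -246]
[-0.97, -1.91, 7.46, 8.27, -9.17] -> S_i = Random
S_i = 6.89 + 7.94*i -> [6.89, 14.83, 22.77, 30.71, 38.65]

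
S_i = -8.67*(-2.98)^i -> [-8.67, 25.84, -76.99, 229.44, -683.73]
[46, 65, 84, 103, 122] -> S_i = 46 + 19*i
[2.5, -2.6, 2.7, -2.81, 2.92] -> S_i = 2.50*(-1.04)^i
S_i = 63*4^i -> [63, 252, 1008, 4032, 16128]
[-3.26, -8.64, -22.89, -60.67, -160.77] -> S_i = -3.26*2.65^i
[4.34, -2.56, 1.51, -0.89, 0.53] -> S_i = 4.34*(-0.59)^i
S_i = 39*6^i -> [39, 234, 1404, 8424, 50544]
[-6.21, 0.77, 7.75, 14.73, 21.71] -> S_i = -6.21 + 6.98*i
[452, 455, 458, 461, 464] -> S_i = 452 + 3*i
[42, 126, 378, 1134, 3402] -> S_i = 42*3^i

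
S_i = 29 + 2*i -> [29, 31, 33, 35, 37]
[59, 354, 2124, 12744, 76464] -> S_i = 59*6^i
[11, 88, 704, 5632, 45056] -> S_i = 11*8^i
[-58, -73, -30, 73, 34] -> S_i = Random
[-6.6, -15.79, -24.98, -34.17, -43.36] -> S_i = -6.60 + -9.19*i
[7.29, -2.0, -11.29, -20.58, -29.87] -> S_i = 7.29 + -9.29*i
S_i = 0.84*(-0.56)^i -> [0.84, -0.47, 0.26, -0.15, 0.08]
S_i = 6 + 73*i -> [6, 79, 152, 225, 298]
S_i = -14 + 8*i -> [-14, -6, 2, 10, 18]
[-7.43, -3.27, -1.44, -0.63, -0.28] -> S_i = -7.43*0.44^i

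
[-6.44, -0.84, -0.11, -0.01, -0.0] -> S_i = -6.44*0.13^i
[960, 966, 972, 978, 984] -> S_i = 960 + 6*i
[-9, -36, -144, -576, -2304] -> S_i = -9*4^i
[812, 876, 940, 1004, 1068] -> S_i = 812 + 64*i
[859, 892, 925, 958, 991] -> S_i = 859 + 33*i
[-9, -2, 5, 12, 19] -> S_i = -9 + 7*i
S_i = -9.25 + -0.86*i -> [-9.25, -10.11, -10.97, -11.83, -12.69]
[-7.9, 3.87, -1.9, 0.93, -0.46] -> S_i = -7.90*(-0.49)^i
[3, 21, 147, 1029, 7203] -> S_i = 3*7^i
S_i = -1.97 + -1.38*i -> [-1.97, -3.35, -4.73, -6.11, -7.49]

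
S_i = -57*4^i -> [-57, -228, -912, -3648, -14592]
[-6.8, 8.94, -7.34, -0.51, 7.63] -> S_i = Random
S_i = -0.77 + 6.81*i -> [-0.77, 6.04, 12.85, 19.66, 26.47]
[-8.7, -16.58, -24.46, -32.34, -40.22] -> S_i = -8.70 + -7.88*i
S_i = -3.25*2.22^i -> [-3.25, -7.22, -16.02, -35.56, -78.94]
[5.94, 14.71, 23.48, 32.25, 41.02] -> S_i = 5.94 + 8.77*i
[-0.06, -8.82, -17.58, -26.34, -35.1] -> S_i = -0.06 + -8.76*i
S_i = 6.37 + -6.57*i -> [6.37, -0.2, -6.77, -13.34, -19.91]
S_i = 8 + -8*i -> [8, 0, -8, -16, -24]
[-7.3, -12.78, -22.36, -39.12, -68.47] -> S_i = -7.30*1.75^i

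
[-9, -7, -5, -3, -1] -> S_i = -9 + 2*i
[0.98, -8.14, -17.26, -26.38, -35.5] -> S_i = 0.98 + -9.12*i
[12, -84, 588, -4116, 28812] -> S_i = 12*-7^i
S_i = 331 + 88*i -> [331, 419, 507, 595, 683]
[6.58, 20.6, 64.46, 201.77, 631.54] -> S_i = 6.58*3.13^i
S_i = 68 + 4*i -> [68, 72, 76, 80, 84]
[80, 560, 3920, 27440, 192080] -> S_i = 80*7^i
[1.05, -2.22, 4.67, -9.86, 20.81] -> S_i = 1.05*(-2.11)^i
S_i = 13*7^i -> [13, 91, 637, 4459, 31213]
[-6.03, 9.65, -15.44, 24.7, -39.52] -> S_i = -6.03*(-1.60)^i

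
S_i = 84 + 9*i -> [84, 93, 102, 111, 120]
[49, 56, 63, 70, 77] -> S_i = 49 + 7*i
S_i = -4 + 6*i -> [-4, 2, 8, 14, 20]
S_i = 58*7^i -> [58, 406, 2842, 19894, 139258]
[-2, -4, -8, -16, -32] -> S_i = -2*2^i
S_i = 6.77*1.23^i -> [6.77, 8.33, 10.24, 12.6, 15.5]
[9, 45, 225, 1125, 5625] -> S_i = 9*5^i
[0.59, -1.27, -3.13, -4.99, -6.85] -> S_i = 0.59 + -1.86*i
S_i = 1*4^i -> [1, 4, 16, 64, 256]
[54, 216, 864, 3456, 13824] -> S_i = 54*4^i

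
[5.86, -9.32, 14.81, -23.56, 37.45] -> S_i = 5.86*(-1.59)^i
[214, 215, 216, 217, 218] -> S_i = 214 + 1*i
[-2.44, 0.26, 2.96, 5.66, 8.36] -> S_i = -2.44 + 2.70*i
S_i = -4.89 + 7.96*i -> [-4.89, 3.07, 11.03, 18.99, 26.95]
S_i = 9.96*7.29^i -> [9.96, 72.61, 529.32, 3858.71, 28129.98]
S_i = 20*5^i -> [20, 100, 500, 2500, 12500]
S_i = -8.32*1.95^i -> [-8.32, -16.22, -31.64, -61.69, -120.3]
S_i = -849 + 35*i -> [-849, -814, -779, -744, -709]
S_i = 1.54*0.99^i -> [1.54, 1.52, 1.51, 1.49, 1.48]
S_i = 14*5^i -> [14, 70, 350, 1750, 8750]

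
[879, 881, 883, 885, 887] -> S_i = 879 + 2*i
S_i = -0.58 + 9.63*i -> [-0.58, 9.05, 18.68, 28.31, 37.94]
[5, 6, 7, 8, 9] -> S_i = 5 + 1*i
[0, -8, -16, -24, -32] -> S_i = 0 + -8*i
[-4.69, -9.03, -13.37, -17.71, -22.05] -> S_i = -4.69 + -4.34*i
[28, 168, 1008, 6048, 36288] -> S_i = 28*6^i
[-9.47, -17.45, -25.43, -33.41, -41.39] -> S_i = -9.47 + -7.98*i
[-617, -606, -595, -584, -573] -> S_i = -617 + 11*i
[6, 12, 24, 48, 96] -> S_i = 6*2^i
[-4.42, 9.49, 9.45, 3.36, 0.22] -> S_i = Random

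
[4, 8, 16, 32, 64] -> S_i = 4*2^i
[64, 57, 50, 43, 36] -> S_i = 64 + -7*i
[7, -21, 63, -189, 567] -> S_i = 7*-3^i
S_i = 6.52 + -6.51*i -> [6.52, 0.01, -6.5, -13.01, -19.52]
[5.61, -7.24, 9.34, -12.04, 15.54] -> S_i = 5.61*(-1.29)^i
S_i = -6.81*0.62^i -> [-6.81, -4.22, -2.62, -1.62, -1.01]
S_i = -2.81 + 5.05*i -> [-2.81, 2.24, 7.29, 12.34, 17.39]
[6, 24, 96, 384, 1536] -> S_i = 6*4^i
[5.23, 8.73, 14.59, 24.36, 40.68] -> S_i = 5.23*1.67^i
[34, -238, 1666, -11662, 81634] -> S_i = 34*-7^i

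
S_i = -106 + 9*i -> [-106, -97, -88, -79, -70]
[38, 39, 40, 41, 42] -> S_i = 38 + 1*i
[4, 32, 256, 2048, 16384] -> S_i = 4*8^i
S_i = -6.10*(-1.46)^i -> [-6.1, 8.91, -13.0, 18.98, -27.72]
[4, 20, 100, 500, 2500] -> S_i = 4*5^i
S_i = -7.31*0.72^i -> [-7.31, -5.26, -3.79, -2.73, -1.96]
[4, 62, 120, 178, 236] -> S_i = 4 + 58*i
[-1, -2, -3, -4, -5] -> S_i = -1 + -1*i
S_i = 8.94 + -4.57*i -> [8.94, 4.37, -0.2, -4.77, -9.34]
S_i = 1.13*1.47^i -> [1.13, 1.66, 2.44, 3.59, 5.28]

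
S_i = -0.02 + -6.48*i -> [-0.02, -6.5, -12.98, -19.46, -25.94]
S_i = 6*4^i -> [6, 24, 96, 384, 1536]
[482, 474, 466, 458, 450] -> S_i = 482 + -8*i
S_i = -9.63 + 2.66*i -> [-9.63, -6.97, -4.31, -1.65, 1.01]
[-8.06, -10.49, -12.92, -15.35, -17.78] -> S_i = -8.06 + -2.43*i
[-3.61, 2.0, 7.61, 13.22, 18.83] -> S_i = -3.61 + 5.61*i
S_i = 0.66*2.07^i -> [0.66, 1.37, 2.83, 5.85, 12.12]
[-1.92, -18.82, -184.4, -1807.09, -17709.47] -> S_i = -1.92*9.80^i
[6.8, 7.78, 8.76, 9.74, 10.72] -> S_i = 6.80 + 0.98*i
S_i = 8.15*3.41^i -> [8.15, 27.79, 94.77, 323.16, 1101.98]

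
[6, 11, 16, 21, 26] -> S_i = 6 + 5*i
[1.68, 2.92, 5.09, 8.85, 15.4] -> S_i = 1.68*1.74^i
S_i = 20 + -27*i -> [20, -7, -34, -61, -88]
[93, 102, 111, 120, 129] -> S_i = 93 + 9*i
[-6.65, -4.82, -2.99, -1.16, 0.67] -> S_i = -6.65 + 1.83*i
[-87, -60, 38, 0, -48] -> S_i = Random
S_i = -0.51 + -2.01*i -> [-0.51, -2.52, -4.53, -6.54, -8.55]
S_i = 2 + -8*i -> [2, -6, -14, -22, -30]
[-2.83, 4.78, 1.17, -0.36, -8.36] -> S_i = Random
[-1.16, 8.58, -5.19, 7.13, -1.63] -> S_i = Random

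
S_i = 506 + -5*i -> [506, 501, 496, 491, 486]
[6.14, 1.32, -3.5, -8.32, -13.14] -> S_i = 6.14 + -4.82*i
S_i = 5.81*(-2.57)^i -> [5.81, -14.93, 38.37, -98.62, 253.46]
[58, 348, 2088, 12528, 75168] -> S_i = 58*6^i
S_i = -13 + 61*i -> [-13, 48, 109, 170, 231]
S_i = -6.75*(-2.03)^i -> [-6.75, 13.7, -27.82, 56.47, -114.63]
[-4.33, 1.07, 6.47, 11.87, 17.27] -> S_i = -4.33 + 5.40*i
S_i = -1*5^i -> [-1, -5, -25, -125, -625]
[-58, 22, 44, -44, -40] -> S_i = Random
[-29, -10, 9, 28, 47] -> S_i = -29 + 19*i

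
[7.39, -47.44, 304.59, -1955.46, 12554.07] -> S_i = 7.39*(-6.42)^i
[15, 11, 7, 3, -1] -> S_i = 15 + -4*i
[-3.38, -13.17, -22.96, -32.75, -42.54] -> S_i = -3.38 + -9.79*i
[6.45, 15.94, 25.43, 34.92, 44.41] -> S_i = 6.45 + 9.49*i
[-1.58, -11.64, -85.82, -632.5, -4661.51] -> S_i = -1.58*7.37^i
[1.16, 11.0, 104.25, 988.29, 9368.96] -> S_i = 1.16*9.48^i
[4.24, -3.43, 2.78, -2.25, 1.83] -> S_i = 4.24*(-0.81)^i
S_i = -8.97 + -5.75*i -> [-8.97, -14.72, -20.47, -26.22, -31.97]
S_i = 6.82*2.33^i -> [6.82, 15.89, 37.03, 86.27, 201.01]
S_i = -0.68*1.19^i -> [-0.68, -0.81, -0.96, -1.15, -1.36]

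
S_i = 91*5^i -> [91, 455, 2275, 11375, 56875]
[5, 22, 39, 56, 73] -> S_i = 5 + 17*i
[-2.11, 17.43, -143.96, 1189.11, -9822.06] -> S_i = -2.11*(-8.26)^i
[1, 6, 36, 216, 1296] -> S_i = 1*6^i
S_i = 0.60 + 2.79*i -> [0.6, 3.39, 6.18, 8.97, 11.76]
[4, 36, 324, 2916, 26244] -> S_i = 4*9^i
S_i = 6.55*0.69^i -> [6.55, 4.52, 3.12, 2.15, 1.48]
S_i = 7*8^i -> [7, 56, 448, 3584, 28672]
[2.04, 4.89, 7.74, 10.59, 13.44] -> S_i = 2.04 + 2.85*i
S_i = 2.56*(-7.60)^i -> [2.56, -19.46, 147.87, -1123.78, 8540.72]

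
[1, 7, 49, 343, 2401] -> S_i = 1*7^i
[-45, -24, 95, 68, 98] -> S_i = Random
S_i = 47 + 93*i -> [47, 140, 233, 326, 419]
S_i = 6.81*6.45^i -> [6.81, 43.92, 283.31, 1827.37, 11786.53]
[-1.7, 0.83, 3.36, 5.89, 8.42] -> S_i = -1.70 + 2.53*i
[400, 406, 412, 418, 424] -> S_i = 400 + 6*i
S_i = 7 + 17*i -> [7, 24, 41, 58, 75]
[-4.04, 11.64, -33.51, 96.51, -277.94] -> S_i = -4.04*(-2.88)^i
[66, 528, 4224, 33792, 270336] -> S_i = 66*8^i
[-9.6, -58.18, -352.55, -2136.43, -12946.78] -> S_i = -9.60*6.06^i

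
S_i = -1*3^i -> [-1, -3, -9, -27, -81]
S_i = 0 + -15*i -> [0, -15, -30, -45, -60]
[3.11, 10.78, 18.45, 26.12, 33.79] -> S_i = 3.11 + 7.67*i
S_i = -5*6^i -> [-5, -30, -180, -1080, -6480]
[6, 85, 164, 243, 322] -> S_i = 6 + 79*i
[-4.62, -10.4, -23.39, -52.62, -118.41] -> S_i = -4.62*2.25^i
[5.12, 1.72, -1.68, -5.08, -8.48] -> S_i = 5.12 + -3.40*i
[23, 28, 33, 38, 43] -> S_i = 23 + 5*i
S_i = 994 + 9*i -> [994, 1003, 1012, 1021, 1030]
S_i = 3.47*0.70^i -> [3.47, 2.43, 1.7, 1.19, 0.83]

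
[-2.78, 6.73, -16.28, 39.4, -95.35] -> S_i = -2.78*(-2.42)^i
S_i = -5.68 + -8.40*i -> [-5.68, -14.08, -22.48, -30.88, -39.28]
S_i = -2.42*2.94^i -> [-2.42, -7.11, -20.92, -61.5, -180.8]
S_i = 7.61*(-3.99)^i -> [7.61, -30.36, 121.15, -483.4, 1928.75]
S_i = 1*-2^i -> [1, -2, 4, -8, 16]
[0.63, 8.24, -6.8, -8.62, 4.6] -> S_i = Random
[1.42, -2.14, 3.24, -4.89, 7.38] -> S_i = 1.42*(-1.51)^i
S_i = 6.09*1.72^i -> [6.09, 10.47, 18.02, 30.99, 53.3]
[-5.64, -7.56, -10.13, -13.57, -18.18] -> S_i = -5.64*1.34^i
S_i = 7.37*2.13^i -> [7.37, 15.7, 33.44, 71.22, 151.7]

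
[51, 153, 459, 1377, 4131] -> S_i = 51*3^i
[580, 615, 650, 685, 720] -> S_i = 580 + 35*i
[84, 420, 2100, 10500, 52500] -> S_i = 84*5^i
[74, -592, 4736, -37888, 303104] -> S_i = 74*-8^i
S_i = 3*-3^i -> [3, -9, 27, -81, 243]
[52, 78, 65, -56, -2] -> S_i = Random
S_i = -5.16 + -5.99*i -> [-5.16, -11.15, -17.14, -23.13, -29.12]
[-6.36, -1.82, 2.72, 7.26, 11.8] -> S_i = -6.36 + 4.54*i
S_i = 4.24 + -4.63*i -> [4.24, -0.39, -5.02, -9.65, -14.28]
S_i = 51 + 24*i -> [51, 75, 99, 123, 147]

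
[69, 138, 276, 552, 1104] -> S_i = 69*2^i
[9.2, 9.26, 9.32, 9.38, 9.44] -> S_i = 9.20 + 0.06*i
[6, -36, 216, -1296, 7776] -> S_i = 6*-6^i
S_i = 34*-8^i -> [34, -272, 2176, -17408, 139264]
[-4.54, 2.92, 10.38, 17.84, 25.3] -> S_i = -4.54 + 7.46*i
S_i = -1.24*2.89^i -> [-1.24, -3.58, -10.36, -29.93, -86.5]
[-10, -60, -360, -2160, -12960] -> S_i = -10*6^i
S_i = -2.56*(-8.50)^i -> [-2.56, 21.76, -184.96, 1572.16, -13363.36]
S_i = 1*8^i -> [1, 8, 64, 512, 4096]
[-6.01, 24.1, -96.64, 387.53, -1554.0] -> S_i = -6.01*(-4.01)^i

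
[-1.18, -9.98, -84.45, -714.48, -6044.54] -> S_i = -1.18*8.46^i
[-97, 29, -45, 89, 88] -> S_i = Random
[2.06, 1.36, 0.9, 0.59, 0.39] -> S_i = 2.06*0.66^i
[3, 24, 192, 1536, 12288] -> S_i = 3*8^i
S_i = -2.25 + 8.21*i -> [-2.25, 5.96, 14.17, 22.38, 30.59]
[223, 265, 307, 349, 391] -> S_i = 223 + 42*i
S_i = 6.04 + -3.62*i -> [6.04, 2.42, -1.2, -4.82, -8.44]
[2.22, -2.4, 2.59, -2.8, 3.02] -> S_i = 2.22*(-1.08)^i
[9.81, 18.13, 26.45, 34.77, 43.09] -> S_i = 9.81 + 8.32*i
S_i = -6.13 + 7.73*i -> [-6.13, 1.6, 9.33, 17.06, 24.79]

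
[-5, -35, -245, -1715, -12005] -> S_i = -5*7^i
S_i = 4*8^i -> [4, 32, 256, 2048, 16384]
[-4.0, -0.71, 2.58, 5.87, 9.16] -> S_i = -4.00 + 3.29*i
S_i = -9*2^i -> [-9, -18, -36, -72, -144]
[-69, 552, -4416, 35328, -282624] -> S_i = -69*-8^i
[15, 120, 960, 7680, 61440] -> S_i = 15*8^i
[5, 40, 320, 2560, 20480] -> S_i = 5*8^i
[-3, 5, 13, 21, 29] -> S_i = -3 + 8*i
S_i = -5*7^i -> [-5, -35, -245, -1715, -12005]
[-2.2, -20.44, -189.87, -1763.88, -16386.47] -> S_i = -2.20*9.29^i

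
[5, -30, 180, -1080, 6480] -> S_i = 5*-6^i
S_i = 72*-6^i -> [72, -432, 2592, -15552, 93312]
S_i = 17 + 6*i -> [17, 23, 29, 35, 41]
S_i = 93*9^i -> [93, 837, 7533, 67797, 610173]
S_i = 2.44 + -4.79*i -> [2.44, -2.35, -7.14, -11.93, -16.72]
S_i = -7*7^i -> [-7, -49, -343, -2401, -16807]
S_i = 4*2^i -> [4, 8, 16, 32, 64]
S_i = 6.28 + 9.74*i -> [6.28, 16.02, 25.76, 35.5, 45.24]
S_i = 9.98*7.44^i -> [9.98, 74.25, 552.43, 4110.07, 30578.93]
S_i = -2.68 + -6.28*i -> [-2.68, -8.96, -15.24, -21.52, -27.8]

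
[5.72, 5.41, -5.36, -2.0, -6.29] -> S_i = Random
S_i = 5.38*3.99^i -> [5.38, 21.47, 85.65, 341.74, 1363.56]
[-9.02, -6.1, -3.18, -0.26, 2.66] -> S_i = -9.02 + 2.92*i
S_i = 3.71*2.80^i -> [3.71, 10.39, 29.09, 81.44, 228.04]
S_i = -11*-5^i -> [-11, 55, -275, 1375, -6875]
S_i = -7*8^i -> [-7, -56, -448, -3584, -28672]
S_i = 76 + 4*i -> [76, 80, 84, 88, 92]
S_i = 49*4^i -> [49, 196, 784, 3136, 12544]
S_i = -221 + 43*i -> [-221, -178, -135, -92, -49]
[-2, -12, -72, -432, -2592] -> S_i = -2*6^i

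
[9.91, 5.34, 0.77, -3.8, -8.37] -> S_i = 9.91 + -4.57*i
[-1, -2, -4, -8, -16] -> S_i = -1*2^i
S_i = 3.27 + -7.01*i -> [3.27, -3.74, -10.75, -17.76, -24.77]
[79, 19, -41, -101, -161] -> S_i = 79 + -60*i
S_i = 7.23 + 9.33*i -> [7.23, 16.56, 25.89, 35.22, 44.55]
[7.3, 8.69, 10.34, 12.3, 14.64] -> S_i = 7.30*1.19^i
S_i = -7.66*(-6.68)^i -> [-7.66, 51.17, -341.81, 2283.27, -15252.27]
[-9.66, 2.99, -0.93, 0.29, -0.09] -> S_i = -9.66*(-0.31)^i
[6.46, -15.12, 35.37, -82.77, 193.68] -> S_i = 6.46*(-2.34)^i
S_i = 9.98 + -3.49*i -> [9.98, 6.49, 3.0, -0.49, -3.98]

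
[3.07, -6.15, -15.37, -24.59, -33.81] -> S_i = 3.07 + -9.22*i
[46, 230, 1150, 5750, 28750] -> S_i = 46*5^i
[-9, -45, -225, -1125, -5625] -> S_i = -9*5^i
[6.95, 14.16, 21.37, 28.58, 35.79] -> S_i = 6.95 + 7.21*i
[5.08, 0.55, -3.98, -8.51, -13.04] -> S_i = 5.08 + -4.53*i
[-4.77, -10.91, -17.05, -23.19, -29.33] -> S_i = -4.77 + -6.14*i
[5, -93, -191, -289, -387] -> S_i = 5 + -98*i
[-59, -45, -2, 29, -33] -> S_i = Random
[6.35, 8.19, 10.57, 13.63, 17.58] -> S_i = 6.35*1.29^i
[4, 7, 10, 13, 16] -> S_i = 4 + 3*i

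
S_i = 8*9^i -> [8, 72, 648, 5832, 52488]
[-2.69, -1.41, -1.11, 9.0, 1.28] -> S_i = Random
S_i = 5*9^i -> [5, 45, 405, 3645, 32805]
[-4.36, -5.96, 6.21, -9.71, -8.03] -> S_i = Random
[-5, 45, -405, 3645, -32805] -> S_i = -5*-9^i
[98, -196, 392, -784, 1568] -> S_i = 98*-2^i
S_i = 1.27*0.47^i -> [1.27, 0.6, 0.28, 0.13, 0.06]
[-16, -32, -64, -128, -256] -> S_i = -16*2^i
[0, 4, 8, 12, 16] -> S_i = 0 + 4*i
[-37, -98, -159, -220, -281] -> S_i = -37 + -61*i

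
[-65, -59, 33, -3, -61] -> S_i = Random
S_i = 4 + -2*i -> [4, 2, 0, -2, -4]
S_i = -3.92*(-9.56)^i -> [-3.92, 37.48, -358.26, 3424.99, -32742.94]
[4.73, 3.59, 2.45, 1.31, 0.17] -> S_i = 4.73 + -1.14*i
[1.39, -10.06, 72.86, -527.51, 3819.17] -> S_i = 1.39*(-7.24)^i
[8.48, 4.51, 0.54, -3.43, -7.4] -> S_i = 8.48 + -3.97*i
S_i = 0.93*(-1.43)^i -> [0.93, -1.33, 1.9, -2.72, 3.89]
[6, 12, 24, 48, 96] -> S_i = 6*2^i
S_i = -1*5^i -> [-1, -5, -25, -125, -625]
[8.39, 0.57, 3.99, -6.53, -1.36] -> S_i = Random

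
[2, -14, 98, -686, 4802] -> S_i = 2*-7^i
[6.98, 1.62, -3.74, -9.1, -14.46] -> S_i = 6.98 + -5.36*i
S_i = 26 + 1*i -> [26, 27, 28, 29, 30]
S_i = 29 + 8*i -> [29, 37, 45, 53, 61]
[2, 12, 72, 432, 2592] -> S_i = 2*6^i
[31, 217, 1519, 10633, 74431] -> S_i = 31*7^i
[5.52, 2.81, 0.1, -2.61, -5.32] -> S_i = 5.52 + -2.71*i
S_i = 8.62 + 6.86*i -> [8.62, 15.48, 22.34, 29.2, 36.06]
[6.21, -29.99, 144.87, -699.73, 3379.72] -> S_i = 6.21*(-4.83)^i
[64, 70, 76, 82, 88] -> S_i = 64 + 6*i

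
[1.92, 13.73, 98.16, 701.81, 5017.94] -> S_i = 1.92*7.15^i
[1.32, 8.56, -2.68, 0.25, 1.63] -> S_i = Random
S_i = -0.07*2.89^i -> [-0.07, -0.2, -0.58, -1.69, -4.88]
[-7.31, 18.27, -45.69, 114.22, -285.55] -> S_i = -7.31*(-2.50)^i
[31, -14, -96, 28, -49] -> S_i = Random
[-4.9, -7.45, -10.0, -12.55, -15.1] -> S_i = -4.90 + -2.55*i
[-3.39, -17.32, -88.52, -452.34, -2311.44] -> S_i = -3.39*5.11^i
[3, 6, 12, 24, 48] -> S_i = 3*2^i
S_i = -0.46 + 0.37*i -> [-0.46, -0.09, 0.28, 0.65, 1.02]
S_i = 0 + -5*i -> [0, -5, -10, -15, -20]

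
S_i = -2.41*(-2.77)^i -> [-2.41, 6.68, -18.49, 51.22, -141.88]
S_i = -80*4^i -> [-80, -320, -1280, -5120, -20480]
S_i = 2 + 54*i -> [2, 56, 110, 164, 218]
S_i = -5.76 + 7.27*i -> [-5.76, 1.51, 8.78, 16.05, 23.32]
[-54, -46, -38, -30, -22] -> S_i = -54 + 8*i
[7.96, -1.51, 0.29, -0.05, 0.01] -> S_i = 7.96*(-0.19)^i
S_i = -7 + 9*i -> [-7, 2, 11, 20, 29]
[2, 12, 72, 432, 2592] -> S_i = 2*6^i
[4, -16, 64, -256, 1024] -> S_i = 4*-4^i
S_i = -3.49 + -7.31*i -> [-3.49, -10.8, -18.11, -25.42, -32.73]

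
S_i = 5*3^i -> [5, 15, 45, 135, 405]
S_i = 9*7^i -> [9, 63, 441, 3087, 21609]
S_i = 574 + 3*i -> [574, 577, 580, 583, 586]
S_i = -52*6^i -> [-52, -312, -1872, -11232, -67392]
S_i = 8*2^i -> [8, 16, 32, 64, 128]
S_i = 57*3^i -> [57, 171, 513, 1539, 4617]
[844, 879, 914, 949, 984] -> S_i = 844 + 35*i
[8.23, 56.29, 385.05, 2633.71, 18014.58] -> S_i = 8.23*6.84^i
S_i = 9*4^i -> [9, 36, 144, 576, 2304]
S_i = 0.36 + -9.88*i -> [0.36, -9.52, -19.4, -29.28, -39.16]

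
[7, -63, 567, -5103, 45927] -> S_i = 7*-9^i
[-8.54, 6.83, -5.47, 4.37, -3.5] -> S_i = -8.54*(-0.80)^i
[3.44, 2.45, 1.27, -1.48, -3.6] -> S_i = Random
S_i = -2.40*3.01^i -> [-2.4, -7.22, -21.74, -65.45, -197.0]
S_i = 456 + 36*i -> [456, 492, 528, 564, 600]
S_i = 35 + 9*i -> [35, 44, 53, 62, 71]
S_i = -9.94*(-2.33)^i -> [-9.94, 23.16, -53.96, 125.73, -292.96]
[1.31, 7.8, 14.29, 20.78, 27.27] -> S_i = 1.31 + 6.49*i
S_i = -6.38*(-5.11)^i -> [-6.38, 32.6, -166.6, 851.3, -4350.15]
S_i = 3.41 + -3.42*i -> [3.41, -0.01, -3.43, -6.85, -10.27]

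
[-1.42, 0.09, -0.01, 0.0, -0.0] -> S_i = -1.42*(-0.06)^i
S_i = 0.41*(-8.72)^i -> [0.41, -3.58, 31.18, -271.85, 2370.55]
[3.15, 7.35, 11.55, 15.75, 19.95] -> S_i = 3.15 + 4.20*i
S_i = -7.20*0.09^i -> [-7.2, -0.65, -0.06, -0.01, -0.0]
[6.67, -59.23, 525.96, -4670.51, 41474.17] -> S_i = 6.67*(-8.88)^i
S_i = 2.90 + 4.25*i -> [2.9, 7.15, 11.4, 15.65, 19.9]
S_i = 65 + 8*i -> [65, 73, 81, 89, 97]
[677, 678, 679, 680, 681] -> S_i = 677 + 1*i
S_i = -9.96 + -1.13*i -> [-9.96, -11.09, -12.22, -13.35, -14.48]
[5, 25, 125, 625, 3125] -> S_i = 5*5^i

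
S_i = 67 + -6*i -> [67, 61, 55, 49, 43]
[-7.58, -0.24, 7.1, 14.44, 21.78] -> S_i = -7.58 + 7.34*i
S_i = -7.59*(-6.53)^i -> [-7.59, 49.56, -323.64, 2113.4, -13800.49]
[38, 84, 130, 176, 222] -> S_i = 38 + 46*i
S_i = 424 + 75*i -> [424, 499, 574, 649, 724]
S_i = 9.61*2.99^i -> [9.61, 28.73, 85.91, 256.88, 768.08]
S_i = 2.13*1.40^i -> [2.13, 2.98, 4.17, 5.84, 8.18]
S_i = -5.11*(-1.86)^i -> [-5.11, 9.5, -17.68, 32.88, -61.16]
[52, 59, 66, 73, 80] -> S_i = 52 + 7*i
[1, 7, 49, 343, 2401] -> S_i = 1*7^i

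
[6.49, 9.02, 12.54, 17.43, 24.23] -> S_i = 6.49*1.39^i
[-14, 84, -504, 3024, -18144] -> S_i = -14*-6^i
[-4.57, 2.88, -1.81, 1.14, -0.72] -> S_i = -4.57*(-0.63)^i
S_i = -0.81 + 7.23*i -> [-0.81, 6.42, 13.65, 20.88, 28.11]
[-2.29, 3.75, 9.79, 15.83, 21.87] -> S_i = -2.29 + 6.04*i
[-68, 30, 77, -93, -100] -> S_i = Random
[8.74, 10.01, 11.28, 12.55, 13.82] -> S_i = 8.74 + 1.27*i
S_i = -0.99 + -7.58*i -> [-0.99, -8.57, -16.15, -23.73, -31.31]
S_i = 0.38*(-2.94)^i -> [0.38, -1.12, 3.28, -9.66, 28.39]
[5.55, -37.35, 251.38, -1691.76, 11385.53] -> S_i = 5.55*(-6.73)^i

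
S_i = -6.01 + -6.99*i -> [-6.01, -13.0, -19.99, -26.98, -33.97]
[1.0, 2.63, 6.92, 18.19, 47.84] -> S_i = 1.00*2.63^i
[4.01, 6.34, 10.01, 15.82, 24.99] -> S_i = 4.01*1.58^i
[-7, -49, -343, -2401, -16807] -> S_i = -7*7^i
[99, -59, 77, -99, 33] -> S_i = Random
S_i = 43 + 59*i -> [43, 102, 161, 220, 279]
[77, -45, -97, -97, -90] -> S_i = Random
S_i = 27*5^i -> [27, 135, 675, 3375, 16875]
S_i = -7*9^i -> [-7, -63, -567, -5103, -45927]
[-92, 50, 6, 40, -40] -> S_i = Random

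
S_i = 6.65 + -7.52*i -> [6.65, -0.87, -8.39, -15.91, -23.43]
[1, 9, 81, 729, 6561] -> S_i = 1*9^i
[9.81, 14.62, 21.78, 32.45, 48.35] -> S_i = 9.81*1.49^i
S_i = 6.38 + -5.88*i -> [6.38, 0.5, -5.38, -11.26, -17.14]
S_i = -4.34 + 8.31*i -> [-4.34, 3.97, 12.28, 20.59, 28.9]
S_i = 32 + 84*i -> [32, 116, 200, 284, 368]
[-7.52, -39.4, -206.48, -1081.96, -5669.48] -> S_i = -7.52*5.24^i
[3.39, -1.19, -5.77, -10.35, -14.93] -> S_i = 3.39 + -4.58*i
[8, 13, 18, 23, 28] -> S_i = 8 + 5*i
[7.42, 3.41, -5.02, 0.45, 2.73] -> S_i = Random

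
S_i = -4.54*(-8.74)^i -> [-4.54, 39.68, -346.8, 3031.03, -26491.2]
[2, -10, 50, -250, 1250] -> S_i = 2*-5^i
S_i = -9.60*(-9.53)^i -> [-9.6, 91.49, -871.88, 8309.02, -79184.98]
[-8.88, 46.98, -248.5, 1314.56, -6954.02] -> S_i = -8.88*(-5.29)^i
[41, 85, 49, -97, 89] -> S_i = Random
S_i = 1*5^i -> [1, 5, 25, 125, 625]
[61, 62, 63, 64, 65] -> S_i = 61 + 1*i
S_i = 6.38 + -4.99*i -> [6.38, 1.39, -3.6, -8.59, -13.58]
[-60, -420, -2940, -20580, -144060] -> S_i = -60*7^i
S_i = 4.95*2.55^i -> [4.95, 12.62, 32.19, 82.08, 209.3]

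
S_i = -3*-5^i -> [-3, 15, -75, 375, -1875]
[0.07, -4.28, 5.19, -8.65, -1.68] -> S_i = Random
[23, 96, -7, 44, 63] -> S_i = Random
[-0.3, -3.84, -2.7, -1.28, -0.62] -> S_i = Random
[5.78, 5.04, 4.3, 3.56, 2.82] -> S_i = 5.78 + -0.74*i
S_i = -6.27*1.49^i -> [-6.27, -9.34, -13.92, -20.74, -30.9]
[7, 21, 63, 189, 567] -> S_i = 7*3^i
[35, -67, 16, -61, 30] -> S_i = Random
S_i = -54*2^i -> [-54, -108, -216, -432, -864]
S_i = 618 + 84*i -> [618, 702, 786, 870, 954]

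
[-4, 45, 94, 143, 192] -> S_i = -4 + 49*i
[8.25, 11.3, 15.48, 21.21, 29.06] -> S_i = 8.25*1.37^i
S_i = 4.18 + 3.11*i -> [4.18, 7.29, 10.4, 13.51, 16.62]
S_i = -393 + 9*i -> [-393, -384, -375, -366, -357]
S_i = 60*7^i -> [60, 420, 2940, 20580, 144060]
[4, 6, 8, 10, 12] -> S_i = 4 + 2*i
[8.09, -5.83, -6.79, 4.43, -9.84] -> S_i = Random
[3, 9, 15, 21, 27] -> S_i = 3 + 6*i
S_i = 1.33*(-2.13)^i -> [1.33, -2.83, 6.03, -12.85, 27.38]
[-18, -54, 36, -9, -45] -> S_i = Random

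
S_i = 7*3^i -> [7, 21, 63, 189, 567]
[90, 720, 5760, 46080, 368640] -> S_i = 90*8^i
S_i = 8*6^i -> [8, 48, 288, 1728, 10368]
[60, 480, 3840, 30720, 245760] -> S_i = 60*8^i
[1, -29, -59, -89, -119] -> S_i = 1 + -30*i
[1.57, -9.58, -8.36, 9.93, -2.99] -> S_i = Random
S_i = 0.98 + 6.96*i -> [0.98, 7.94, 14.9, 21.86, 28.82]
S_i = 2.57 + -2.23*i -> [2.57, 0.34, -1.89, -4.12, -6.35]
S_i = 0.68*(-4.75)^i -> [0.68, -3.23, 15.34, -72.88, 346.17]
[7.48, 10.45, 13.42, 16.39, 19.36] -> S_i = 7.48 + 2.97*i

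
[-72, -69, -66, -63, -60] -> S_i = -72 + 3*i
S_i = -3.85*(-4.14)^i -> [-3.85, 15.94, -65.99, 273.19, -1131.0]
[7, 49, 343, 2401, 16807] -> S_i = 7*7^i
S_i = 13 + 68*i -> [13, 81, 149, 217, 285]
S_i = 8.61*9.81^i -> [8.61, 84.46, 828.59, 8128.5, 79740.54]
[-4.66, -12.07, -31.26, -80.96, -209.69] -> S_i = -4.66*2.59^i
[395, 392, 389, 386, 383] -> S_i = 395 + -3*i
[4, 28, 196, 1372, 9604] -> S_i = 4*7^i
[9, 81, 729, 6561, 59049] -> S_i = 9*9^i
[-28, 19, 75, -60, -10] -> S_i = Random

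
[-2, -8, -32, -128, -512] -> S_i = -2*4^i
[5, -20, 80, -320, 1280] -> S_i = 5*-4^i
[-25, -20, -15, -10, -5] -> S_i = -25 + 5*i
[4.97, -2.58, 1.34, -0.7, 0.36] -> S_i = 4.97*(-0.52)^i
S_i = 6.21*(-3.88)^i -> [6.21, -24.09, 93.49, -362.73, 1407.4]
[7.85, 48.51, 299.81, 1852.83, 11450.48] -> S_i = 7.85*6.18^i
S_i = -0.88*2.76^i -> [-0.88, -2.43, -6.7, -18.5, -51.06]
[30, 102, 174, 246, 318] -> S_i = 30 + 72*i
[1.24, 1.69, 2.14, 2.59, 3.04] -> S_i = 1.24 + 0.45*i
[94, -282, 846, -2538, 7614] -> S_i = 94*-3^i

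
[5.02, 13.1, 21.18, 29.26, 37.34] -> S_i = 5.02 + 8.08*i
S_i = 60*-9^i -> [60, -540, 4860, -43740, 393660]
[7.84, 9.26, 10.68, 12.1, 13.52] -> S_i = 7.84 + 1.42*i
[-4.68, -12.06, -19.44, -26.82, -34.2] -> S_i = -4.68 + -7.38*i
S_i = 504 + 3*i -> [504, 507, 510, 513, 516]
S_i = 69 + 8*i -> [69, 77, 85, 93, 101]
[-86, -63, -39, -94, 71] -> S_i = Random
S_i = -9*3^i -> [-9, -27, -81, -243, -729]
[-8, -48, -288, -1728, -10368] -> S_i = -8*6^i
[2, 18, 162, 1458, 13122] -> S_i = 2*9^i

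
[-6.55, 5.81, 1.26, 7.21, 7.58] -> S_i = Random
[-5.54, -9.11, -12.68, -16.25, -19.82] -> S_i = -5.54 + -3.57*i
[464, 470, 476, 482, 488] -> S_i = 464 + 6*i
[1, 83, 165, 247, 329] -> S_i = 1 + 82*i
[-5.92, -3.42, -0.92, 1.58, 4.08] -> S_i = -5.92 + 2.50*i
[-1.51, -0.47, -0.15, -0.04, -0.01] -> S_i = -1.51*0.31^i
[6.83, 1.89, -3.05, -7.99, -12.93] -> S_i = 6.83 + -4.94*i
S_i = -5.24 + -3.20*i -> [-5.24, -8.44, -11.64, -14.84, -18.04]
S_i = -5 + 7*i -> [-5, 2, 9, 16, 23]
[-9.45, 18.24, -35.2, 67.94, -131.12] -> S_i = -9.45*(-1.93)^i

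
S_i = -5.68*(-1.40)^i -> [-5.68, 7.95, -11.13, 15.59, -21.82]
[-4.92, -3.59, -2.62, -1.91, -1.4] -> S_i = -4.92*0.73^i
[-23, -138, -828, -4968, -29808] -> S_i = -23*6^i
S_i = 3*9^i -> [3, 27, 243, 2187, 19683]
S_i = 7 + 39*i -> [7, 46, 85, 124, 163]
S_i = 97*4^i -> [97, 388, 1552, 6208, 24832]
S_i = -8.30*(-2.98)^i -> [-8.3, 24.73, -73.71, 219.65, -654.55]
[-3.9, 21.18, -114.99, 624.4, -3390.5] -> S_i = -3.90*(-5.43)^i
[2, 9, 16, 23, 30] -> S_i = 2 + 7*i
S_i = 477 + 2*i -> [477, 479, 481, 483, 485]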